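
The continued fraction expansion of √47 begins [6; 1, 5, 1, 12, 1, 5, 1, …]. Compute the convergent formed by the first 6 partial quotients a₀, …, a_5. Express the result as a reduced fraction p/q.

665/97

Start with 1.
12 + 1/(1/1) = 12 + 1/1 = 13/1
1 + 1/(13/1) = 1 + 1/13 = 14/13
5 + 1/(14/13) = 5 + 13/14 = 83/14
1 + 1/(83/14) = 1 + 14/83 = 97/83
6 + 1/(97/83) = 6 + 83/97 = 665/97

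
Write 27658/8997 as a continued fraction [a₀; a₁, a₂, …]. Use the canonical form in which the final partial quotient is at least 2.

[3; 13, 2, 21, 1, 2, 1, 3]

27658 ÷ 8997 → quotient 3, remainder 667
8997 ÷ 667 → quotient 13, remainder 326
667 ÷ 326 → quotient 2, remainder 15
326 ÷ 15 → quotient 21, remainder 11
15 ÷ 11 → quotient 1, remainder 4
11 ÷ 4 → quotient 2, remainder 3
4 ÷ 3 → quotient 1, remainder 1
3 ÷ 1 → quotient 3, remainder 0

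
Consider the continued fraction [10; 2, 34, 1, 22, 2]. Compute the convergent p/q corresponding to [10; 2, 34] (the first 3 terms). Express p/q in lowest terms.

Compute successive convergents:
a_0 = 10: 10/1
a_1 = 2: 21/2
a_2 = 34: 724/69

724/69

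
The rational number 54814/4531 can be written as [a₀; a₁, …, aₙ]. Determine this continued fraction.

[12; 10, 3, 1, 54, 2]

Run the Euclidean algorithm, recording each quotient:
54814 ÷ 4531 → quotient 12, remainder 442
4531 ÷ 442 → quotient 10, remainder 111
442 ÷ 111 → quotient 3, remainder 109
111 ÷ 109 → quotient 1, remainder 2
109 ÷ 2 → quotient 54, remainder 1
2 ÷ 1 → quotient 2, remainder 0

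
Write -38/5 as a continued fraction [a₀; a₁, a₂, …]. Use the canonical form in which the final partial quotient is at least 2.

Repeatedly divide and take the remainder:
-38 ÷ 5 → quotient -8, remainder 2
5 ÷ 2 → quotient 2, remainder 1
2 ÷ 1 → quotient 2, remainder 0

[-8; 2, 2]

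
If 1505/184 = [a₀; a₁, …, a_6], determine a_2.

1

Repeatedly divide and take the remainder:
1505 = 8·184 + 33, so a_0 = 8
184 = 5·33 + 19, so a_1 = 5
33 = 1·19 + 14, so a_2 = 1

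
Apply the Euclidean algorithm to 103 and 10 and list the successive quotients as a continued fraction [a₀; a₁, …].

103 ÷ 10 → quotient 10, remainder 3
10 ÷ 3 → quotient 3, remainder 1
3 ÷ 1 → quotient 3, remainder 0

[10; 3, 3]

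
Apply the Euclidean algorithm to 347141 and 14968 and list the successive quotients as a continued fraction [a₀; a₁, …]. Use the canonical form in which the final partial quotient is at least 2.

347141 ÷ 14968 → quotient 23, remainder 2877
14968 ÷ 2877 → quotient 5, remainder 583
2877 ÷ 583 → quotient 4, remainder 545
583 ÷ 545 → quotient 1, remainder 38
545 ÷ 38 → quotient 14, remainder 13
38 ÷ 13 → quotient 2, remainder 12
13 ÷ 12 → quotient 1, remainder 1
12 ÷ 1 → quotient 12, remainder 0

[23; 5, 4, 1, 14, 2, 1, 12]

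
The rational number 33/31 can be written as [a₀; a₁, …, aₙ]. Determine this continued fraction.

Run the Euclidean algorithm, recording each quotient:
33 = 1·31 + 2, so a_0 = 1
31 = 15·2 + 1, so a_1 = 15
2 = 2·1 + 0, so a_2 = 2

[1; 15, 2]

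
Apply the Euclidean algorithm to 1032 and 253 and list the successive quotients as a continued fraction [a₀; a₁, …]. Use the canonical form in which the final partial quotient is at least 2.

1032 ÷ 253 → quotient 4, remainder 20
253 ÷ 20 → quotient 12, remainder 13
20 ÷ 13 → quotient 1, remainder 7
13 ÷ 7 → quotient 1, remainder 6
7 ÷ 6 → quotient 1, remainder 1
6 ÷ 1 → quotient 6, remainder 0

[4; 12, 1, 1, 1, 6]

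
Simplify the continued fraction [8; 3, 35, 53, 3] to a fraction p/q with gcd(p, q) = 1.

Starting at the tail and folding back:
Start with 3.
53 + 1/(3/1) = 53 + 1/3 = 160/3
35 + 1/(160/3) = 35 + 3/160 = 5603/160
3 + 1/(5603/160) = 3 + 160/5603 = 16969/5603
8 + 1/(16969/5603) = 8 + 5603/16969 = 141355/16969

141355/16969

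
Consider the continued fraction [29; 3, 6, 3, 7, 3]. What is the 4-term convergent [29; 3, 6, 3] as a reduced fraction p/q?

Start with 3.
6 + 1/(3/1) = 6 + 1/3 = 19/3
3 + 1/(19/3) = 3 + 3/19 = 60/19
29 + 1/(60/19) = 29 + 19/60 = 1759/60

1759/60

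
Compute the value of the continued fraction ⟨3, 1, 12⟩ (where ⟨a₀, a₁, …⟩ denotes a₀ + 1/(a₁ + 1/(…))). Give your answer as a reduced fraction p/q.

Start with 12.
1 + 1/(12/1) = 1 + 1/12 = 13/12
3 + 1/(13/12) = 3 + 12/13 = 51/13

51/13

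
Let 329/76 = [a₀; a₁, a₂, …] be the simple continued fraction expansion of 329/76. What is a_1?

329 ÷ 76 → quotient 4, remainder 25
76 ÷ 25 → quotient 3, remainder 1

3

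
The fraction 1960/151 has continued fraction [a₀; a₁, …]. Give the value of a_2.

Apply division with remainder until the remainder is 0:
1960 ÷ 151 → quotient 12, remainder 148
151 ÷ 148 → quotient 1, remainder 3
148 ÷ 3 → quotient 49, remainder 1

49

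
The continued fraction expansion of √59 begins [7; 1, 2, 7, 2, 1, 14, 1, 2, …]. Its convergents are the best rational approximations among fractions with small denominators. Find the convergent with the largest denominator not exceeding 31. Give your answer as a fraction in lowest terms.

169/22

a_0 = 7: 7/1  (≤ bound)
a_1 = 1: 8/1  (≤ bound)
a_2 = 2: 23/3  (≤ bound)
a_3 = 7: 169/22  (≤ bound)
a_4 = 2: 361/47  (> 31, stop)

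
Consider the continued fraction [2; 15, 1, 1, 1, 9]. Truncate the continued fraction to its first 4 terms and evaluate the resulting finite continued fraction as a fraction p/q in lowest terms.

64/31

Compute successive convergents:
a_0 = 2: 2/1
a_1 = 15: 31/15
a_2 = 1: 33/16
a_3 = 1: 64/31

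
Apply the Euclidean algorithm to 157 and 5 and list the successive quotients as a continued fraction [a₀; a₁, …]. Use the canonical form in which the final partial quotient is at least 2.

[31; 2, 2]

Run the Euclidean algorithm, recording each quotient:
157 = 31·5 + 2, so a_0 = 31
5 = 2·2 + 1, so a_1 = 2
2 = 2·1 + 0, so a_2 = 2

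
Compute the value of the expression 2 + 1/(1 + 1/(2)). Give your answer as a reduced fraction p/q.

Start with 2.
1 + 1/(2/1) = 1 + 1/2 = 3/2
2 + 1/(3/2) = 2 + 2/3 = 8/3

8/3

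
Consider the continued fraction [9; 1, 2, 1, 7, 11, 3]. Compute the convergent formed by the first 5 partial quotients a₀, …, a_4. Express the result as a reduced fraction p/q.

Starting at the tail and folding back:
Start with 7.
1 + 1/(7/1) = 1 + 1/7 = 8/7
2 + 1/(8/7) = 2 + 7/8 = 23/8
1 + 1/(23/8) = 1 + 8/23 = 31/23
9 + 1/(31/23) = 9 + 23/31 = 302/31

302/31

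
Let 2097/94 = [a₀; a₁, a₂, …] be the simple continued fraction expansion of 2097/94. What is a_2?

Repeatedly divide and take the remainder:
2097 ÷ 94 → quotient 22, remainder 29
94 ÷ 29 → quotient 3, remainder 7
29 ÷ 7 → quotient 4, remainder 1

4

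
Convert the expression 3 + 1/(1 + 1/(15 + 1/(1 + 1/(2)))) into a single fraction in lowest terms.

197/50

Starting at the tail and folding back:
Start with 2.
1 + 1/(2/1) = 1 + 1/2 = 3/2
15 + 1/(3/2) = 15 + 2/3 = 47/3
1 + 1/(47/3) = 1 + 3/47 = 50/47
3 + 1/(50/47) = 3 + 47/50 = 197/50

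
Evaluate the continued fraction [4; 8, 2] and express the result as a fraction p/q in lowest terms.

70/17

a_0 = 4: 4/1
a_1 = 8: 33/8
a_2 = 2: 70/17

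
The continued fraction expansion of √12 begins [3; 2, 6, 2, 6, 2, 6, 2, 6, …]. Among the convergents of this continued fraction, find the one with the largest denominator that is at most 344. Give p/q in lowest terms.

List convergents until the denominator exceeds the bound:
a_0 = 3: 3/1  (≤ bound)
a_1 = 2: 7/2  (≤ bound)
a_2 = 6: 45/13  (≤ bound)
a_3 = 2: 97/28  (≤ bound)
a_4 = 6: 627/181  (≤ bound)
a_5 = 2: 1351/390  (> 344, stop)

627/181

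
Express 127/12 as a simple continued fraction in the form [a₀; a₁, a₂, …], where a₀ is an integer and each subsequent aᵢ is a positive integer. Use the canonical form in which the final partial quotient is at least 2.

[10; 1, 1, 2, 2]

Run the Euclidean algorithm, recording each quotient:
127 ÷ 12 → quotient 10, remainder 7
12 ÷ 7 → quotient 1, remainder 5
7 ÷ 5 → quotient 1, remainder 2
5 ÷ 2 → quotient 2, remainder 1
2 ÷ 1 → quotient 2, remainder 0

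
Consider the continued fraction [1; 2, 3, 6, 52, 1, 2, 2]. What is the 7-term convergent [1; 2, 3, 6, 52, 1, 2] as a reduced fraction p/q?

a_0 = 1: 1/1
a_1 = 2: 3/2
a_2 = 3: 10/7
a_3 = 6: 63/44
a_4 = 52: 3286/2295
a_5 = 1: 3349/2339
a_6 = 2: 9984/6973

9984/6973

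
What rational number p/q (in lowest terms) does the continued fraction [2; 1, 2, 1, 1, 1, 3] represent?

Build up convergents one term at a time:
a_0 = 2: 2/1
a_1 = 1: 3/1
a_2 = 2: 8/3
a_3 = 1: 11/4
a_4 = 1: 19/7
a_5 = 1: 30/11
a_6 = 3: 109/40

109/40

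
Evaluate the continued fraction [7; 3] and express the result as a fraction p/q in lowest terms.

a_0 = 7: 7/1
a_1 = 3: 22/3

22/3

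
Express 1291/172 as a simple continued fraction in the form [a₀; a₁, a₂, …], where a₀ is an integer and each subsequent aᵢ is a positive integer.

1291 = 7·172 + 87, so a_0 = 7
172 = 1·87 + 85, so a_1 = 1
87 = 1·85 + 2, so a_2 = 1
85 = 42·2 + 1, so a_3 = 42
2 = 2·1 + 0, so a_4 = 2

[7; 1, 1, 42, 2]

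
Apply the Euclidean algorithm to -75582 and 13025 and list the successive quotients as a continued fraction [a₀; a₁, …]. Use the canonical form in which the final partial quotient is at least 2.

⌊-75582/13025⌋ = -6, remainder 2568
⌊13025/2568⌋ = 5, remainder 185
⌊2568/185⌋ = 13, remainder 163
⌊185/163⌋ = 1, remainder 22
⌊163/22⌋ = 7, remainder 9
⌊22/9⌋ = 2, remainder 4
⌊9/4⌋ = 2, remainder 1
⌊4/1⌋ = 4, remainder 0

[-6; 5, 13, 1, 7, 2, 2, 4]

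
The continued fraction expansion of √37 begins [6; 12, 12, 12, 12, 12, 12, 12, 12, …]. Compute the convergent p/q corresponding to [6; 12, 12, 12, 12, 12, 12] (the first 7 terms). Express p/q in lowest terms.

18798954/3090529

Start with 12.
12 + 1/(12/1) = 12 + 1/12 = 145/12
12 + 1/(145/12) = 12 + 12/145 = 1752/145
12 + 1/(1752/145) = 12 + 145/1752 = 21169/1752
12 + 1/(21169/1752) = 12 + 1752/21169 = 255780/21169
12 + 1/(255780/21169) = 12 + 21169/255780 = 3090529/255780
6 + 1/(3090529/255780) = 6 + 255780/3090529 = 18798954/3090529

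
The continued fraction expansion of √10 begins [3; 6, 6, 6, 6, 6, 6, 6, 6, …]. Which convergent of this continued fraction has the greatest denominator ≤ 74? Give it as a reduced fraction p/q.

a_0 = 3: 3/1  (≤ bound)
a_1 = 6: 19/6  (≤ bound)
a_2 = 6: 117/37  (≤ bound)
a_3 = 6: 721/228  (> 74, stop)

117/37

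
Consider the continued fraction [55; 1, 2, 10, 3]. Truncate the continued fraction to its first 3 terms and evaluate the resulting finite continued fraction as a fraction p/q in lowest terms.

167/3

a_0 = 55: 55/1
a_1 = 1: 56/1
a_2 = 2: 167/3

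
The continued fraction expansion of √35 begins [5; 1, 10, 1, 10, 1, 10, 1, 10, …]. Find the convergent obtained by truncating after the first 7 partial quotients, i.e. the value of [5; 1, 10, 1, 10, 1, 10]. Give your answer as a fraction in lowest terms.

9235/1561

Work from the innermost term outward:
Start with 10.
1 + 1/(10/1) = 1 + 1/10 = 11/10
10 + 1/(11/10) = 10 + 10/11 = 120/11
1 + 1/(120/11) = 1 + 11/120 = 131/120
10 + 1/(131/120) = 10 + 120/131 = 1430/131
1 + 1/(1430/131) = 1 + 131/1430 = 1561/1430
5 + 1/(1561/1430) = 5 + 1430/1561 = 9235/1561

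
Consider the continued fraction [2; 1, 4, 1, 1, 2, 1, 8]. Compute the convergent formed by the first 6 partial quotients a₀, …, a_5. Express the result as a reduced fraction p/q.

79/28

Work from the innermost term outward:
Start with 2.
1 + 1/(2/1) = 1 + 1/2 = 3/2
1 + 1/(3/2) = 1 + 2/3 = 5/3
4 + 1/(5/3) = 4 + 3/5 = 23/5
1 + 1/(23/5) = 1 + 5/23 = 28/23
2 + 1/(28/23) = 2 + 23/28 = 79/28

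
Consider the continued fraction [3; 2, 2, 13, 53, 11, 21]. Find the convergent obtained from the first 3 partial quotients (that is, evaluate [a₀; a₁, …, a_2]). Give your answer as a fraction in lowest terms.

17/5

Start with 2.
2 + 1/(2/1) = 2 + 1/2 = 5/2
3 + 1/(5/2) = 3 + 2/5 = 17/5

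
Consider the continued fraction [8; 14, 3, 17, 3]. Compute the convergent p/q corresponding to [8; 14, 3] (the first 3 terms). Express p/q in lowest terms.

347/43

Use the convergent recurrence hₖ = aₖ·hₖ₋₁ + hₖ₋₂ (and likewise for the denominators kₖ):
a_0 = 8: 8/1
a_1 = 14: 113/14
a_2 = 3: 347/43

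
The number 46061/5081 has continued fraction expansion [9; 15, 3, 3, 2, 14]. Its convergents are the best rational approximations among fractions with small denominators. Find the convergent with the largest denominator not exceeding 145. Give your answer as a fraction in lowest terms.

417/46

a_0 = 9: 9/1  (≤ bound)
a_1 = 15: 136/15  (≤ bound)
a_2 = 3: 417/46  (≤ bound)
a_3 = 3: 1387/153  (> 145, stop)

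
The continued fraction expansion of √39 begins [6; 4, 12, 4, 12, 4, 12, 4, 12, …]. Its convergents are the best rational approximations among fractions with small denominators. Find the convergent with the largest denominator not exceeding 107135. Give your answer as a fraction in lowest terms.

a_0 = 6: 6/1  (≤ bound)
a_1 = 4: 25/4  (≤ bound)
a_2 = 12: 306/49  (≤ bound)
a_3 = 4: 1249/200  (≤ bound)
a_4 = 12: 15294/2449  (≤ bound)
a_5 = 4: 62425/9996  (≤ bound)
a_6 = 12: 764394/122401  (> 107135, stop)

62425/9996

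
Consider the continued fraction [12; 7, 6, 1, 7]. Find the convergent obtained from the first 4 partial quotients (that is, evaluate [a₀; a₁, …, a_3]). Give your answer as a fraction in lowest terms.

Build up convergents one term at a time:
a_0 = 12: 12/1
a_1 = 7: 85/7
a_2 = 6: 522/43
a_3 = 1: 607/50

607/50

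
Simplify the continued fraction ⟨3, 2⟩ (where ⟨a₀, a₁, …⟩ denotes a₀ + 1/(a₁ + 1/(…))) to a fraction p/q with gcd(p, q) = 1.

a_0 = 3: 3/1
a_1 = 2: 7/2

7/2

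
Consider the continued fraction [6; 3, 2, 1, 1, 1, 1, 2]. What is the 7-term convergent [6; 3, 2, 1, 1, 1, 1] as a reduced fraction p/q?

277/44

a_0 = 6: 6/1
a_1 = 3: 19/3
a_2 = 2: 44/7
a_3 = 1: 63/10
a_4 = 1: 107/17
a_5 = 1: 170/27
a_6 = 1: 277/44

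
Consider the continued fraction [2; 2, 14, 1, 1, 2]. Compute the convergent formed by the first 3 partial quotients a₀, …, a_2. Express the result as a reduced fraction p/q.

Start with 14.
2 + 1/(14/1) = 2 + 1/14 = 29/14
2 + 1/(29/14) = 2 + 14/29 = 72/29

72/29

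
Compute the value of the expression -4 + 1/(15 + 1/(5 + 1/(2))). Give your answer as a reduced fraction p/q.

-657/167

Work from the innermost term outward:
Start with 2.
5 + 1/(2/1) = 5 + 1/2 = 11/2
15 + 1/(11/2) = 15 + 2/11 = 167/11
-4 + 1/(167/11) = -4 + 11/167 = -657/167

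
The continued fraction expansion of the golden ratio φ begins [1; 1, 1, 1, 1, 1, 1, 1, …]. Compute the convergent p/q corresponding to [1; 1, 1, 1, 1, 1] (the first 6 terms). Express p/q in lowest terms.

Start with 1.
1 + 1/(1/1) = 1 + 1/1 = 2/1
1 + 1/(2/1) = 1 + 1/2 = 3/2
1 + 1/(3/2) = 1 + 2/3 = 5/3
1 + 1/(5/3) = 1 + 3/5 = 8/5
1 + 1/(8/5) = 1 + 5/8 = 13/8

13/8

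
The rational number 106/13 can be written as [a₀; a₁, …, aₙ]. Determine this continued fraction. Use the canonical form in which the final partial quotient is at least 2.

⌊106/13⌋ = 8, remainder 2
⌊13/2⌋ = 6, remainder 1
⌊2/1⌋ = 2, remainder 0

[8; 6, 2]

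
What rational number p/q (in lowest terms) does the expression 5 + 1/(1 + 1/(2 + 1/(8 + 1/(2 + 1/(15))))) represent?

Starting at the tail and folding back:
Start with 15.
2 + 1/(15/1) = 2 + 1/15 = 31/15
8 + 1/(31/15) = 8 + 15/31 = 263/31
2 + 1/(263/31) = 2 + 31/263 = 557/263
1 + 1/(557/263) = 1 + 263/557 = 820/557
5 + 1/(820/557) = 5 + 557/820 = 4657/820

4657/820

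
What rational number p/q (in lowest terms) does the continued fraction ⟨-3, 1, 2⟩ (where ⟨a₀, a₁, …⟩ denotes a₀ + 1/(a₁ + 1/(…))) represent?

-7/3

a_0 = -3: -3/1
a_1 = 1: -2/1
a_2 = 2: -7/3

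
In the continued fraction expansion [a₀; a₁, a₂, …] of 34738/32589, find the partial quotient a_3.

34738 ÷ 32589 → quotient 1, remainder 2149
32589 ÷ 2149 → quotient 15, remainder 354
2149 ÷ 354 → quotient 6, remainder 25
354 ÷ 25 → quotient 14, remainder 4

14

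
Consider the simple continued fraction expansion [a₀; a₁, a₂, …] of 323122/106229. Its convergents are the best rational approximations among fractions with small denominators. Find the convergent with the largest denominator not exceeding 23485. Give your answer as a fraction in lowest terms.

a_0 = 3: 3/1  (≤ bound)
a_1 = 23: 70/23  (≤ bound)
a_2 = 1: 73/24  (≤ bound)
a_3 = 20: 1530/503  (≤ bound)
a_4 = 52: 79633/26180  (> 23485, stop)

1530/503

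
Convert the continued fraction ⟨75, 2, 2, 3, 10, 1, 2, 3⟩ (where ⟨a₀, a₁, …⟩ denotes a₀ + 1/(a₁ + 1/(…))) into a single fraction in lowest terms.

140944/1869

Start with 3.
2 + 1/(3/1) = 2 + 1/3 = 7/3
1 + 1/(7/3) = 1 + 3/7 = 10/7
10 + 1/(10/7) = 10 + 7/10 = 107/10
3 + 1/(107/10) = 3 + 10/107 = 331/107
2 + 1/(331/107) = 2 + 107/331 = 769/331
2 + 1/(769/331) = 2 + 331/769 = 1869/769
75 + 1/(1869/769) = 75 + 769/1869 = 140944/1869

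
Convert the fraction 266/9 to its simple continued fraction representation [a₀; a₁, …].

Run the Euclidean algorithm, recording each quotient:
266 ÷ 9 → quotient 29, remainder 5
9 ÷ 5 → quotient 1, remainder 4
5 ÷ 4 → quotient 1, remainder 1
4 ÷ 1 → quotient 4, remainder 0

[29; 1, 1, 4]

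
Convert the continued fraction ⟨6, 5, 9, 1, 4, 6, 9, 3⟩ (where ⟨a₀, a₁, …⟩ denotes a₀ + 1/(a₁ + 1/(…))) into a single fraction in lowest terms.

Start with 3.
9 + 1/(3/1) = 9 + 1/3 = 28/3
6 + 1/(28/3) = 6 + 3/28 = 171/28
4 + 1/(171/28) = 4 + 28/171 = 712/171
1 + 1/(712/171) = 1 + 171/712 = 883/712
9 + 1/(883/712) = 9 + 712/883 = 8659/883
5 + 1/(8659/883) = 5 + 883/8659 = 44178/8659
6 + 1/(44178/8659) = 6 + 8659/44178 = 273727/44178

273727/44178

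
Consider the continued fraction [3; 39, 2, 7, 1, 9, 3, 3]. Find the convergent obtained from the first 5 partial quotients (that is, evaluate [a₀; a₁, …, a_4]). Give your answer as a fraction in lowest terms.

Starting at the tail and folding back:
Start with 1.
7 + 1/(1/1) = 7 + 1/1 = 8/1
2 + 1/(8/1) = 2 + 1/8 = 17/8
39 + 1/(17/8) = 39 + 8/17 = 671/17
3 + 1/(671/17) = 3 + 17/671 = 2030/671

2030/671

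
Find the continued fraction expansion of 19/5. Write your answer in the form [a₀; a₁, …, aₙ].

[3; 1, 4]

Run the Euclidean algorithm, recording each quotient:
19 ÷ 5 → quotient 3, remainder 4
5 ÷ 4 → quotient 1, remainder 1
4 ÷ 1 → quotient 4, remainder 0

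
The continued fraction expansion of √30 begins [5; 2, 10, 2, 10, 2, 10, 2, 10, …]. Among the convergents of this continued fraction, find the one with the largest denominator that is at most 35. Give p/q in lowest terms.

115/21

a_0 = 5: 5/1  (≤ bound)
a_1 = 2: 11/2  (≤ bound)
a_2 = 10: 115/21  (≤ bound)
a_3 = 2: 241/44  (> 35, stop)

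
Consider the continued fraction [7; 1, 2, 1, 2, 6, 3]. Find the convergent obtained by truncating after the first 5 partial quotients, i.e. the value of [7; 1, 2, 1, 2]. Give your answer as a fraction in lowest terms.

Start with 2.
1 + 1/(2/1) = 1 + 1/2 = 3/2
2 + 1/(3/2) = 2 + 2/3 = 8/3
1 + 1/(8/3) = 1 + 3/8 = 11/8
7 + 1/(11/8) = 7 + 8/11 = 85/11

85/11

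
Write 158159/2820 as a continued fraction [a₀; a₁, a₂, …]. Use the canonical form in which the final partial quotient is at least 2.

Repeatedly divide and take the remainder:
158159 ÷ 2820 → quotient 56, remainder 239
2820 ÷ 239 → quotient 11, remainder 191
239 ÷ 191 → quotient 1, remainder 48
191 ÷ 48 → quotient 3, remainder 47
48 ÷ 47 → quotient 1, remainder 1
47 ÷ 1 → quotient 47, remainder 0

[56; 11, 1, 3, 1, 47]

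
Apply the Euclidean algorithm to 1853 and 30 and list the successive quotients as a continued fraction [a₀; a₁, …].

Run the Euclidean algorithm, recording each quotient:
1853 = 61·30 + 23, so a_0 = 61
30 = 1·23 + 7, so a_1 = 1
23 = 3·7 + 2, so a_2 = 3
7 = 3·2 + 1, so a_3 = 3
2 = 2·1 + 0, so a_4 = 2

[61; 1, 3, 3, 2]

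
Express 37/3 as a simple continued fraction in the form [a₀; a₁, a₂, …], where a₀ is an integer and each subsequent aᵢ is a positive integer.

[12; 3]

Apply division with remainder until the remainder is 0:
37 ÷ 3 → quotient 12, remainder 1
3 ÷ 1 → quotient 3, remainder 0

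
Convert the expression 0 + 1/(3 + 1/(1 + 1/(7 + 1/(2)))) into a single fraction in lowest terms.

17/66

Use the convergent recurrence hₖ = aₖ·hₖ₋₁ + hₖ₋₂ (and likewise for the denominators kₖ):
a_0 = 0: 0/1
a_1 = 3: 1/3
a_2 = 1: 1/4
a_3 = 7: 8/31
a_4 = 2: 17/66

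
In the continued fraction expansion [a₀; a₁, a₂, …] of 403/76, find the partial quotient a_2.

Repeatedly divide and take the remainder:
⌊403/76⌋ = 5, remainder 23
⌊76/23⌋ = 3, remainder 7
⌊23/7⌋ = 3, remainder 2

3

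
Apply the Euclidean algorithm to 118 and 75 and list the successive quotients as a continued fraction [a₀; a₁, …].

⌊118/75⌋ = 1, remainder 43
⌊75/43⌋ = 1, remainder 32
⌊43/32⌋ = 1, remainder 11
⌊32/11⌋ = 2, remainder 10
⌊11/10⌋ = 1, remainder 1
⌊10/1⌋ = 10, remainder 0

[1; 1, 1, 2, 1, 10]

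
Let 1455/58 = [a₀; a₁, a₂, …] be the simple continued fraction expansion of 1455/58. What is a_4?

⌊1455/58⌋ = 25, remainder 5
⌊58/5⌋ = 11, remainder 3
⌊5/3⌋ = 1, remainder 2
⌊3/2⌋ = 1, remainder 1
⌊2/1⌋ = 2, remainder 0

2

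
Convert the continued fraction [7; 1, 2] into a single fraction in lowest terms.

Compute successive convergents:
a_0 = 7: 7/1
a_1 = 1: 8/1
a_2 = 2: 23/3

23/3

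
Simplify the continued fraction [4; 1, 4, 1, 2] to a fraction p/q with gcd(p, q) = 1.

Work from the innermost term outward:
Start with 2.
1 + 1/(2/1) = 1 + 1/2 = 3/2
4 + 1/(3/2) = 4 + 2/3 = 14/3
1 + 1/(14/3) = 1 + 3/14 = 17/14
4 + 1/(17/14) = 4 + 14/17 = 82/17

82/17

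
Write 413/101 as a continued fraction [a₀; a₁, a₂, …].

[4; 11, 4, 2]

Apply division with remainder until the remainder is 0:
413 = 4·101 + 9, so a_0 = 4
101 = 11·9 + 2, so a_1 = 11
9 = 4·2 + 1, so a_2 = 4
2 = 2·1 + 0, so a_3 = 2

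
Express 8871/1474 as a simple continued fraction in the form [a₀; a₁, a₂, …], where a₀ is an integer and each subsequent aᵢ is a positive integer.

8871 = 6·1474 + 27, so a_0 = 6
1474 = 54·27 + 16, so a_1 = 54
27 = 1·16 + 11, so a_2 = 1
16 = 1·11 + 5, so a_3 = 1
11 = 2·5 + 1, so a_4 = 2
5 = 5·1 + 0, so a_5 = 5

[6; 54, 1, 1, 2, 5]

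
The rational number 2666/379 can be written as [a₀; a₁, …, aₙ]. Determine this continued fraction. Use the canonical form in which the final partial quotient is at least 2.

2666 = 7·379 + 13, so a_0 = 7
379 = 29·13 + 2, so a_1 = 29
13 = 6·2 + 1, so a_2 = 6
2 = 2·1 + 0, so a_3 = 2

[7; 29, 6, 2]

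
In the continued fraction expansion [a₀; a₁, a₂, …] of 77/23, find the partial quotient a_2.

1

77 ÷ 23 → quotient 3, remainder 8
23 ÷ 8 → quotient 2, remainder 7
8 ÷ 7 → quotient 1, remainder 1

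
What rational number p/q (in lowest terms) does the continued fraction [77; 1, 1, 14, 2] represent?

4651/60

Build up convergents one term at a time:
a_0 = 77: 77/1
a_1 = 1: 78/1
a_2 = 1: 155/2
a_3 = 14: 2248/29
a_4 = 2: 4651/60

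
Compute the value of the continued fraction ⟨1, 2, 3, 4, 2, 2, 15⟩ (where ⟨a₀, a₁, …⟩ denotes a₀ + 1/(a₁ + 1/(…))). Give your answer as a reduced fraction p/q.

3621/2527

Start with 15.
2 + 1/(15/1) = 2 + 1/15 = 31/15
2 + 1/(31/15) = 2 + 15/31 = 77/31
4 + 1/(77/31) = 4 + 31/77 = 339/77
3 + 1/(339/77) = 3 + 77/339 = 1094/339
2 + 1/(1094/339) = 2 + 339/1094 = 2527/1094
1 + 1/(2527/1094) = 1 + 1094/2527 = 3621/2527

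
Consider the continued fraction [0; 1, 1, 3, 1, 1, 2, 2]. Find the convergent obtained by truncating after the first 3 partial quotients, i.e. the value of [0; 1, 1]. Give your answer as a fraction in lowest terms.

a_0 = 0: 0/1
a_1 = 1: 1/1
a_2 = 1: 1/2

1/2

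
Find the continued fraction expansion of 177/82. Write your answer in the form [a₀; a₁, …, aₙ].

⌊177/82⌋ = 2, remainder 13
⌊82/13⌋ = 6, remainder 4
⌊13/4⌋ = 3, remainder 1
⌊4/1⌋ = 4, remainder 0

[2; 6, 3, 4]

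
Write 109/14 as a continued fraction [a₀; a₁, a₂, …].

109 = 7·14 + 11, so a_0 = 7
14 = 1·11 + 3, so a_1 = 1
11 = 3·3 + 2, so a_2 = 3
3 = 1·2 + 1, so a_3 = 1
2 = 2·1 + 0, so a_4 = 2

[7; 1, 3, 1, 2]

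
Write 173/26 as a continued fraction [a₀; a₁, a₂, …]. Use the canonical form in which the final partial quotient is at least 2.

173 ÷ 26 → quotient 6, remainder 17
26 ÷ 17 → quotient 1, remainder 9
17 ÷ 9 → quotient 1, remainder 8
9 ÷ 8 → quotient 1, remainder 1
8 ÷ 1 → quotient 8, remainder 0

[6; 1, 1, 1, 8]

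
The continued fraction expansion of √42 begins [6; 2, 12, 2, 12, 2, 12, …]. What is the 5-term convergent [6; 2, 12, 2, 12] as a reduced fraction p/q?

4206/649

Start with 12.
2 + 1/(12/1) = 2 + 1/12 = 25/12
12 + 1/(25/12) = 12 + 12/25 = 312/25
2 + 1/(312/25) = 2 + 25/312 = 649/312
6 + 1/(649/312) = 6 + 312/649 = 4206/649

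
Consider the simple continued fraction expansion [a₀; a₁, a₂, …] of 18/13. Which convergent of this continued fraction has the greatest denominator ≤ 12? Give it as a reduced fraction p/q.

a_0 = 1: 1/1  (≤ bound)
a_1 = 2: 3/2  (≤ bound)
a_2 = 1: 4/3  (≤ bound)
a_3 = 1: 7/5  (≤ bound)
a_4 = 2: 18/13  (> 12, stop)

7/5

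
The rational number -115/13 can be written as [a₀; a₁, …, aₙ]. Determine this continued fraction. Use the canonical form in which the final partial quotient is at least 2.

-115 = -9·13 + 2, so a_0 = -9
13 = 6·2 + 1, so a_1 = 6
2 = 2·1 + 0, so a_2 = 2

[-9; 6, 2]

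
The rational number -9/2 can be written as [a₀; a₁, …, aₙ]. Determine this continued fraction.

-9 = -5·2 + 1, so a_0 = -5
2 = 2·1 + 0, so a_1 = 2

[-5; 2]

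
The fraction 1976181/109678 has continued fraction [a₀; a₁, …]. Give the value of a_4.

2

Apply division with remainder until the remainder is 0:
1976181 = 18·109678 + 1977, so a_0 = 18
109678 = 55·1977 + 943, so a_1 = 55
1977 = 2·943 + 91, so a_2 = 2
943 = 10·91 + 33, so a_3 = 10
91 = 2·33 + 25, so a_4 = 2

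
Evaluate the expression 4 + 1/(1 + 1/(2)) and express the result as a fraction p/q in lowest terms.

14/3

Build up convergents one term at a time:
a_0 = 4: 4/1
a_1 = 1: 5/1
a_2 = 2: 14/3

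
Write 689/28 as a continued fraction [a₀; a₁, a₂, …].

Repeatedly divide and take the remainder:
⌊689/28⌋ = 24, remainder 17
⌊28/17⌋ = 1, remainder 11
⌊17/11⌋ = 1, remainder 6
⌊11/6⌋ = 1, remainder 5
⌊6/5⌋ = 1, remainder 1
⌊5/1⌋ = 5, remainder 0

[24; 1, 1, 1, 1, 5]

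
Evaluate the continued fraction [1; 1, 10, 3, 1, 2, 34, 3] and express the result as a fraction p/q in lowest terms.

Start with 3.
34 + 1/(3/1) = 34 + 1/3 = 103/3
2 + 1/(103/3) = 2 + 3/103 = 209/103
1 + 1/(209/103) = 1 + 103/209 = 312/209
3 + 1/(312/209) = 3 + 209/312 = 1145/312
10 + 1/(1145/312) = 10 + 312/1145 = 11762/1145
1 + 1/(11762/1145) = 1 + 1145/11762 = 12907/11762
1 + 1/(12907/11762) = 1 + 11762/12907 = 24669/12907

24669/12907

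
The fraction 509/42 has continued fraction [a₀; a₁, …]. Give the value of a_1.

8

⌊509/42⌋ = 12, remainder 5
⌊42/5⌋ = 8, remainder 2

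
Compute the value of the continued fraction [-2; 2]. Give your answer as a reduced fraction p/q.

-3/2

Start with 2.
-2 + 1/(2/1) = -2 + 1/2 = -3/2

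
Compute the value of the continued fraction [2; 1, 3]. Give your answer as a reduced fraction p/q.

11/4

a_0 = 2: 2/1
a_1 = 1: 3/1
a_2 = 3: 11/4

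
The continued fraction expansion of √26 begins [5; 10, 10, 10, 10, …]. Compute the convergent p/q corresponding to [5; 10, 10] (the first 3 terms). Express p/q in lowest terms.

515/101

Build up convergents one term at a time:
a_0 = 5: 5/1
a_1 = 10: 51/10
a_2 = 10: 515/101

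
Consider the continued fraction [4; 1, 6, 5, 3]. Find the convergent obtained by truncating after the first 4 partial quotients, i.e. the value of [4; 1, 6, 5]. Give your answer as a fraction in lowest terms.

175/36

Start with 5.
6 + 1/(5/1) = 6 + 1/5 = 31/5
1 + 1/(31/5) = 1 + 5/31 = 36/31
4 + 1/(36/31) = 4 + 31/36 = 175/36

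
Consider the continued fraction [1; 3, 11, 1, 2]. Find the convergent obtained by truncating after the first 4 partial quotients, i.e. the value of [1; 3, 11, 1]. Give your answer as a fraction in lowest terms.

49/37

Work from the innermost term outward:
Start with 1.
11 + 1/(1/1) = 11 + 1/1 = 12/1
3 + 1/(12/1) = 3 + 1/12 = 37/12
1 + 1/(37/12) = 1 + 12/37 = 49/37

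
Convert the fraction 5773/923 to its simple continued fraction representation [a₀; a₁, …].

[6; 3, 1, 12, 1, 4, 1, 2]

Run the Euclidean algorithm, recording each quotient:
5773 = 6·923 + 235, so a_0 = 6
923 = 3·235 + 218, so a_1 = 3
235 = 1·218 + 17, so a_2 = 1
218 = 12·17 + 14, so a_3 = 12
17 = 1·14 + 3, so a_4 = 1
14 = 4·3 + 2, so a_5 = 4
3 = 1·2 + 1, so a_6 = 1
2 = 2·1 + 0, so a_7 = 2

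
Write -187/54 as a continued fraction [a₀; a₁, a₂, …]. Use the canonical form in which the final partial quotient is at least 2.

⌊-187/54⌋ = -4, remainder 29
⌊54/29⌋ = 1, remainder 25
⌊29/25⌋ = 1, remainder 4
⌊25/4⌋ = 6, remainder 1
⌊4/1⌋ = 4, remainder 0

[-4; 1, 1, 6, 4]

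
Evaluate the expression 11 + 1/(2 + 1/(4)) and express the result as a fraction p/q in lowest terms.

Compute successive convergents:
a_0 = 11: 11/1
a_1 = 2: 23/2
a_2 = 4: 103/9

103/9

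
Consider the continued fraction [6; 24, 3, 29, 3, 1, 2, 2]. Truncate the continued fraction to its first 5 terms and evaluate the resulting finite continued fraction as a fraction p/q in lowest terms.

39243/6496

Collapse the nested fraction from the inside out:
Start with 3.
29 + 1/(3/1) = 29 + 1/3 = 88/3
3 + 1/(88/3) = 3 + 3/88 = 267/88
24 + 1/(267/88) = 24 + 88/267 = 6496/267
6 + 1/(6496/267) = 6 + 267/6496 = 39243/6496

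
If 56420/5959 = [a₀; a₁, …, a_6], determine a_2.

56420 ÷ 5959 → quotient 9, remainder 2789
5959 ÷ 2789 → quotient 2, remainder 381
2789 ÷ 381 → quotient 7, remainder 122

7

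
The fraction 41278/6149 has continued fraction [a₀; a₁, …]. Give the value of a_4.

14

41278 = 6·6149 + 4384, so a_0 = 6
6149 = 1·4384 + 1765, so a_1 = 1
4384 = 2·1765 + 854, so a_2 = 2
1765 = 2·854 + 57, so a_3 = 2
854 = 14·57 + 56, so a_4 = 14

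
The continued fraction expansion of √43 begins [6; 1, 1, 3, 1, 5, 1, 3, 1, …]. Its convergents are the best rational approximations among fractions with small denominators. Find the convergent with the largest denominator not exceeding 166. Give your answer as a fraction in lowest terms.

400/61

a_0 = 6: 6/1  (≤ bound)
a_1 = 1: 7/1  (≤ bound)
a_2 = 1: 13/2  (≤ bound)
a_3 = 3: 46/7  (≤ bound)
a_4 = 1: 59/9  (≤ bound)
a_5 = 5: 341/52  (≤ bound)
a_6 = 1: 400/61  (≤ bound)
a_7 = 3: 1541/235  (> 166, stop)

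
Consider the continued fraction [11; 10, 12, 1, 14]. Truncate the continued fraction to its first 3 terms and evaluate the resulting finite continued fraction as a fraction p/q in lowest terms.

Start with 12.
10 + 1/(12/1) = 10 + 1/12 = 121/12
11 + 1/(121/12) = 11 + 12/121 = 1343/121

1343/121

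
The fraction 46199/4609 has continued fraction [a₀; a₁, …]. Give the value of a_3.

Repeatedly divide and take the remainder:
⌊46199/4609⌋ = 10, remainder 109
⌊4609/109⌋ = 42, remainder 31
⌊109/31⌋ = 3, remainder 16
⌊31/16⌋ = 1, remainder 15

1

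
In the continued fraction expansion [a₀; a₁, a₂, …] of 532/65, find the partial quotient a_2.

532 = 8·65 + 12, so a_0 = 8
65 = 5·12 + 5, so a_1 = 5
12 = 2·5 + 2, so a_2 = 2

2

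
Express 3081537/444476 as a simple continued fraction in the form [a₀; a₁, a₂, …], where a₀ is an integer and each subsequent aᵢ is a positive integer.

[6; 1, 13, 1, 11, 6, 58, 7]

⌊3081537/444476⌋ = 6, remainder 414681
⌊444476/414681⌋ = 1, remainder 29795
⌊414681/29795⌋ = 13, remainder 27346
⌊29795/27346⌋ = 1, remainder 2449
⌊27346/2449⌋ = 11, remainder 407
⌊2449/407⌋ = 6, remainder 7
⌊407/7⌋ = 58, remainder 1
⌊7/1⌋ = 7, remainder 0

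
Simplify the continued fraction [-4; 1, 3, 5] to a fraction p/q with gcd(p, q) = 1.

-68/21

Start with 5.
3 + 1/(5/1) = 3 + 1/5 = 16/5
1 + 1/(16/5) = 1 + 5/16 = 21/16
-4 + 1/(21/16) = -4 + 16/21 = -68/21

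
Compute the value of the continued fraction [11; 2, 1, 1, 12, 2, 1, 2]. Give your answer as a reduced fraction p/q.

5915/519

Start with 2.
1 + 1/(2/1) = 1 + 1/2 = 3/2
2 + 1/(3/2) = 2 + 2/3 = 8/3
12 + 1/(8/3) = 12 + 3/8 = 99/8
1 + 1/(99/8) = 1 + 8/99 = 107/99
1 + 1/(107/99) = 1 + 99/107 = 206/107
2 + 1/(206/107) = 2 + 107/206 = 519/206
11 + 1/(519/206) = 11 + 206/519 = 5915/519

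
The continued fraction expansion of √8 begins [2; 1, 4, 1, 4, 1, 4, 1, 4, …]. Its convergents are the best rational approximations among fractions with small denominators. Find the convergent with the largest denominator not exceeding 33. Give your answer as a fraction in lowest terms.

82/29

a_0 = 2: 2/1  (≤ bound)
a_1 = 1: 3/1  (≤ bound)
a_2 = 4: 14/5  (≤ bound)
a_3 = 1: 17/6  (≤ bound)
a_4 = 4: 82/29  (≤ bound)
a_5 = 1: 99/35  (> 33, stop)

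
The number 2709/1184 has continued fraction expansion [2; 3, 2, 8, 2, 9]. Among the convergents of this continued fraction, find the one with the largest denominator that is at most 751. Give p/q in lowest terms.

286/125

List convergents until the denominator exceeds the bound:
a_0 = 2: 2/1  (≤ bound)
a_1 = 3: 7/3  (≤ bound)
a_2 = 2: 16/7  (≤ bound)
a_3 = 8: 135/59  (≤ bound)
a_4 = 2: 286/125  (≤ bound)
a_5 = 9: 2709/1184  (> 751, stop)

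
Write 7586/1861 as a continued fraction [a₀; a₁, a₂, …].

[4; 13, 9, 2, 7]

7586 = 4·1861 + 142, so a_0 = 4
1861 = 13·142 + 15, so a_1 = 13
142 = 9·15 + 7, so a_2 = 9
15 = 2·7 + 1, so a_3 = 2
7 = 7·1 + 0, so a_4 = 7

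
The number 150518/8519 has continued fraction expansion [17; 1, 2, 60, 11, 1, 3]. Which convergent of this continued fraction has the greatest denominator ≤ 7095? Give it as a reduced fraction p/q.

a_0 = 17: 17/1  (≤ bound)
a_1 = 1: 18/1  (≤ bound)
a_2 = 2: 53/3  (≤ bound)
a_3 = 60: 3198/181  (≤ bound)
a_4 = 11: 35231/1994  (≤ bound)
a_5 = 1: 38429/2175  (≤ bound)
a_6 = 3: 150518/8519  (> 7095, stop)

38429/2175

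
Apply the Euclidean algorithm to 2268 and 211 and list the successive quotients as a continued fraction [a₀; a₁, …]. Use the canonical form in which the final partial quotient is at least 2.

⌊2268/211⌋ = 10, remainder 158
⌊211/158⌋ = 1, remainder 53
⌊158/53⌋ = 2, remainder 52
⌊53/52⌋ = 1, remainder 1
⌊52/1⌋ = 52, remainder 0

[10; 1, 2, 1, 52]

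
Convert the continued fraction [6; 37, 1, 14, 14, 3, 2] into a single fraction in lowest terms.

Start with 2.
3 + 1/(2/1) = 3 + 1/2 = 7/2
14 + 1/(7/2) = 14 + 2/7 = 100/7
14 + 1/(100/7) = 14 + 7/100 = 1407/100
1 + 1/(1407/100) = 1 + 100/1407 = 1507/1407
37 + 1/(1507/1407) = 37 + 1407/1507 = 57166/1507
6 + 1/(57166/1507) = 6 + 1507/57166 = 344503/57166

344503/57166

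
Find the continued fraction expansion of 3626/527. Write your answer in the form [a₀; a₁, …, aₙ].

3626 ÷ 527 → quotient 6, remainder 464
527 ÷ 464 → quotient 1, remainder 63
464 ÷ 63 → quotient 7, remainder 23
63 ÷ 23 → quotient 2, remainder 17
23 ÷ 17 → quotient 1, remainder 6
17 ÷ 6 → quotient 2, remainder 5
6 ÷ 5 → quotient 1, remainder 1
5 ÷ 1 → quotient 5, remainder 0

[6; 1, 7, 2, 1, 2, 1, 5]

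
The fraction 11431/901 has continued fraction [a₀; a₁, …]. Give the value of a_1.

11431 ÷ 901 → quotient 12, remainder 619
901 ÷ 619 → quotient 1, remainder 282

1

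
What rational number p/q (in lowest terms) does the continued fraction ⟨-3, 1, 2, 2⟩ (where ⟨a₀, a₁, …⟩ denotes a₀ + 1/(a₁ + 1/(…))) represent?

-16/7

Work from the innermost term outward:
Start with 2.
2 + 1/(2/1) = 2 + 1/2 = 5/2
1 + 1/(5/2) = 1 + 2/5 = 7/5
-3 + 1/(7/5) = -3 + 5/7 = -16/7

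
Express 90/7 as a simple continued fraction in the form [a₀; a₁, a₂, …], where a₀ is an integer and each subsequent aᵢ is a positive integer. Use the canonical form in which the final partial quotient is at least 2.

Apply division with remainder until the remainder is 0:
90 = 12·7 + 6, so a_0 = 12
7 = 1·6 + 1, so a_1 = 1
6 = 6·1 + 0, so a_2 = 6

[12; 1, 6]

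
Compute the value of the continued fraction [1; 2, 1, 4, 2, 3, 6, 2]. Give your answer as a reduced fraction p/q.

Start with 2.
6 + 1/(2/1) = 6 + 1/2 = 13/2
3 + 1/(13/2) = 3 + 2/13 = 41/13
2 + 1/(41/13) = 2 + 13/41 = 95/41
4 + 1/(95/41) = 4 + 41/95 = 421/95
1 + 1/(421/95) = 1 + 95/421 = 516/421
2 + 1/(516/421) = 2 + 421/516 = 1453/516
1 + 1/(1453/516) = 1 + 516/1453 = 1969/1453

1969/1453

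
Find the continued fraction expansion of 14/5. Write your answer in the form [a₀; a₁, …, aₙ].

Run the Euclidean algorithm, recording each quotient:
⌊14/5⌋ = 2, remainder 4
⌊5/4⌋ = 1, remainder 1
⌊4/1⌋ = 4, remainder 0

[2; 1, 4]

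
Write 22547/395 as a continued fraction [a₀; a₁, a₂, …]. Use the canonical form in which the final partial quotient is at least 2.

22547 ÷ 395 → quotient 57, remainder 32
395 ÷ 32 → quotient 12, remainder 11
32 ÷ 11 → quotient 2, remainder 10
11 ÷ 10 → quotient 1, remainder 1
10 ÷ 1 → quotient 10, remainder 0

[57; 12, 2, 1, 10]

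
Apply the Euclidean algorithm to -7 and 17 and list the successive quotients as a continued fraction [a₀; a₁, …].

-7 ÷ 17 → quotient -1, remainder 10
17 ÷ 10 → quotient 1, remainder 7
10 ÷ 7 → quotient 1, remainder 3
7 ÷ 3 → quotient 2, remainder 1
3 ÷ 1 → quotient 3, remainder 0

[-1; 1, 1, 2, 3]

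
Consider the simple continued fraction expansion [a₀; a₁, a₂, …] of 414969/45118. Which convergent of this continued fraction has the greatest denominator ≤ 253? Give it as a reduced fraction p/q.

2143/233

List convergents until the denominator exceeds the bound:
a_0 = 9: 9/1  (≤ bound)
a_1 = 5: 46/5  (≤ bound)
a_2 = 15: 699/76  (≤ bound)
a_3 = 3: 2143/233  (≤ bound)
a_4 = 1: 2842/309  (> 253, stop)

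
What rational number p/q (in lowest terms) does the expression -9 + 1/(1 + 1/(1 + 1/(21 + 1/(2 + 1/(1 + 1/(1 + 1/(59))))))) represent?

-110793/13052

Start with 59.
1 + 1/(59/1) = 1 + 1/59 = 60/59
1 + 1/(60/59) = 1 + 59/60 = 119/60
2 + 1/(119/60) = 2 + 60/119 = 298/119
21 + 1/(298/119) = 21 + 119/298 = 6377/298
1 + 1/(6377/298) = 1 + 298/6377 = 6675/6377
1 + 1/(6675/6377) = 1 + 6377/6675 = 13052/6675
-9 + 1/(13052/6675) = -9 + 6675/13052 = -110793/13052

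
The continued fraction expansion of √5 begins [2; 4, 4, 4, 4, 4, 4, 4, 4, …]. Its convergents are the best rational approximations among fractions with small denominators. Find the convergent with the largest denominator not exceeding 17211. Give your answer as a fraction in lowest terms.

List convergents until the denominator exceeds the bound:
a_0 = 2: 2/1  (≤ bound)
a_1 = 4: 9/4  (≤ bound)
a_2 = 4: 38/17  (≤ bound)
a_3 = 4: 161/72  (≤ bound)
a_4 = 4: 682/305  (≤ bound)
a_5 = 4: 2889/1292  (≤ bound)
a_6 = 4: 12238/5473  (≤ bound)
a_7 = 4: 51841/23184  (> 17211, stop)

12238/5473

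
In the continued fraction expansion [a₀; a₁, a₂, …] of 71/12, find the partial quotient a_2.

⌊71/12⌋ = 5, remainder 11
⌊12/11⌋ = 1, remainder 1
⌊11/1⌋ = 11, remainder 0

11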